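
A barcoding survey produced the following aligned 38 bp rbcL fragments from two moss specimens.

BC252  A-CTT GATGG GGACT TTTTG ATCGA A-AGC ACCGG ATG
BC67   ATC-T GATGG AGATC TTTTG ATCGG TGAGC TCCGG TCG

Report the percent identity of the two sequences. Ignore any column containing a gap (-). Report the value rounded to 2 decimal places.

Excluding the 3 gap columns leaves 35 comparable sites.
Differing sites — 11:G/A; 14:C/T; 15:T/C; 25:A/G; 26:A/T; 31:A/T; 36:A/T; 37:T/C.
27 of the 35 comparable sites match, so the percent identity is 27/35 × 100 = 77.14%.

77.14%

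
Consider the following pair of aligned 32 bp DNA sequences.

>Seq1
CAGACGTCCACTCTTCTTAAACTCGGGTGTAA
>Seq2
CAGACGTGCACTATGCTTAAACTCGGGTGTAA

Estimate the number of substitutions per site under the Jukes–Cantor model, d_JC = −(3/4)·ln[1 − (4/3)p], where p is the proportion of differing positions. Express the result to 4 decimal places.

Mismatches occur at site 8 (C/G), site 13 (C/A), site 15 (T/G).
p = 3/32 = 0.093750.
d = −0.75 · ln(1 − (4/3)·0.093750) = −0.75 · ln(0.875000) = −0.75 · (-0.133531) = 0.1001.

0.1001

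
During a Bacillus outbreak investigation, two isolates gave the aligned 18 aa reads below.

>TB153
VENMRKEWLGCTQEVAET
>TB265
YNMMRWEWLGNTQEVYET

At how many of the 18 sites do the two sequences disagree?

Mismatches occur at site 1 (V→Y), site 2 (E→N), site 3 (N→M), site 6 (K→W), site 11 (C→N), site 16 (A→Y).
That gives 6 mismatches out of 18 aligned sites, so the Hamming distance is 6.

6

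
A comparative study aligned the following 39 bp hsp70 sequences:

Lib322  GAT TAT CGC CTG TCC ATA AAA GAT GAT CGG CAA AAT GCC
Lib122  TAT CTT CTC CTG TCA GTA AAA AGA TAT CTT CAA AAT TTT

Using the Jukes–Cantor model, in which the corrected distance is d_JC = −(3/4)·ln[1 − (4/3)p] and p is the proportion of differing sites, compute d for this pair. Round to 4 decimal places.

Mismatches occur at site 1 (G/T), site 4 (T/C), site 5 (A/T), site 8 (G/T), site 15 (C/A), site 16 (A/G), site 22 (G/A), site 23 (A/G), site 24 (T/A), site 25 (G/T), site 29 (G/T), site 30 (G/T), site 37 (G/T), site 38 (C/T), site 39 (C/T).
p = 15/39 = 0.384615.
d = −0.75 · ln(1 − (4/3)·0.384615) = −0.75 · ln(0.487180) = −0.75 · (-0.719122) = 0.5393.

0.5393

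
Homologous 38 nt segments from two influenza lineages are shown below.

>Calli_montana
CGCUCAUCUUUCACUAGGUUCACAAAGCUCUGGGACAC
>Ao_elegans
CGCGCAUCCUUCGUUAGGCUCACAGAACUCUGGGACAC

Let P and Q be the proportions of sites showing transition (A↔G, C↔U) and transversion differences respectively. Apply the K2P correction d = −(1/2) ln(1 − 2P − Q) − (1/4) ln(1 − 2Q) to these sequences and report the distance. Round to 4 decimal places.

Mismatches occur at site 4 (U↔G, transversion), site 9 (U↔C, transition), site 13 (A↔G, transition), site 14 (C↔U, transition), site 19 (U↔C, transition), site 25 (A↔G, transition), site 27 (G↔A, transition).
Of the 7 differences, 6 transitions and 1 transversion over 38 sites: P = 6/38 = 0.157895, Q = 1/38 = 0.026316.
d = −0.5·ln(0.657894) − 0.25·ln(0.947368) = −0.5·(-0.418711) − 0.25·(-0.054068) = 0.2229.

0.2229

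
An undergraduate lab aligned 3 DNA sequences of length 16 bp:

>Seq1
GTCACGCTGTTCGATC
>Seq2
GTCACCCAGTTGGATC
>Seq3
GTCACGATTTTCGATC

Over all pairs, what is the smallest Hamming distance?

2

Pairwise Hamming distances:
  Seq1 vs Seq2: 3
  Seq1 vs Seq3: 2
  Seq2 vs Seq3: 5
The smallest is 2, between Seq1 and Seq3.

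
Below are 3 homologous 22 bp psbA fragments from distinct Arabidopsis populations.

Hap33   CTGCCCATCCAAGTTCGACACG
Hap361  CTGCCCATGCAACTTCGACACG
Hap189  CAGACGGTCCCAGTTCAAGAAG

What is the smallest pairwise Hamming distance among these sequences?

Pairwise Hamming distances:
  Hap33 vs Hap361: 2
  Hap33 vs Hap189: 8
  Hap361 vs Hap189: 10
The smallest is 2, between Hap33 and Hap361.

2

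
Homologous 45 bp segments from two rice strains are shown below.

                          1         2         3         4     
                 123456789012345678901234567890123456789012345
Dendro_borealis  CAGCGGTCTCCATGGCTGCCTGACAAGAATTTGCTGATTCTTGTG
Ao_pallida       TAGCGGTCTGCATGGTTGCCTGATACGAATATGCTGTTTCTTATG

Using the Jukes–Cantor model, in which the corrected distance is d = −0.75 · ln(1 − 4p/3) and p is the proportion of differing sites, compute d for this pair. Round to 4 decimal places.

Mismatches occur at site 1 (C↔T), site 10 (C↔G), site 16 (C↔T), site 24 (C↔T), site 26 (A↔C), site 31 (T↔A), site 37 (A↔T), site 43 (G↔A).
p = 8/45 = 0.177778.
d = −0.75 · ln(1 − (4/3)·0.177778) = −0.75 · ln(0.762963) = −0.75 · (-0.270546) = 0.2029.

0.2029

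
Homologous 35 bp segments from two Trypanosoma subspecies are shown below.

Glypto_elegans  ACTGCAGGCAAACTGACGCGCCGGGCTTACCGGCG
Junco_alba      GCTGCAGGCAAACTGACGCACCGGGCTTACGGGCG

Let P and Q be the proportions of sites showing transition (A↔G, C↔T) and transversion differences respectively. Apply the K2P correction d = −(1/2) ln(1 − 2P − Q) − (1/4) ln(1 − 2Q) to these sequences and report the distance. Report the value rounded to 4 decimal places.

0.0918

The sequences differ at positions 1 (A/G, transition), 20 (G/A, transition), 31 (C/G, transversion).
Of the 3 differences, 2 transitions and 1 transversion over 35 sites: P = 2/35 = 0.057143, Q = 1/35 = 0.028571.
d = −0.5·ln(0.857143) − 0.25·ln(0.942858) = −0.5·(-0.154151) − 0.25·(-0.058840) = 0.0918.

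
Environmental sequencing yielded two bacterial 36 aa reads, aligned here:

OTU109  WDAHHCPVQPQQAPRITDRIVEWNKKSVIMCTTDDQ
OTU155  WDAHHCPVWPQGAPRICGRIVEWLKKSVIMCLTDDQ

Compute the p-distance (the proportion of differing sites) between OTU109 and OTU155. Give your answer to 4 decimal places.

0.1667

The sequences differ at positions 9 (Q/W), 12 (Q/G), 17 (T/C), 18 (D/G), 24 (N/L), 32 (T/L).
There are 6 differences over 36 sites, so p = 6/36 = 0.1667.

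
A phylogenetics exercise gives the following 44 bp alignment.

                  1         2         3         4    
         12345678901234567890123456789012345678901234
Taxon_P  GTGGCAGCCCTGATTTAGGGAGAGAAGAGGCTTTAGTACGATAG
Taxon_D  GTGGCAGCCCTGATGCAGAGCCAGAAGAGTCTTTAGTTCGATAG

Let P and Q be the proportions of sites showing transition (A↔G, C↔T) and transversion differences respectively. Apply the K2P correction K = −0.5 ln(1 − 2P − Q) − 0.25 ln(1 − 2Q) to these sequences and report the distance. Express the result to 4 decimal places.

Mismatches occur at site 15 (T↔G, transversion), site 16 (T↔C, transition), site 19 (G↔A, transition), site 21 (A↔C, transversion), site 22 (G↔C, transversion), site 30 (G↔T, transversion), site 38 (A↔T, transversion).
Of the 7 differences, 2 transitions and 5 transversions over 44 sites: P = 2/44 = 0.045455, Q = 5/44 = 0.113636.
d = −0.5·ln(0.795454) − 0.25·ln(0.772728) = −0.5·(-0.228842) − 0.25·(-0.257828) = 0.1789.

0.1789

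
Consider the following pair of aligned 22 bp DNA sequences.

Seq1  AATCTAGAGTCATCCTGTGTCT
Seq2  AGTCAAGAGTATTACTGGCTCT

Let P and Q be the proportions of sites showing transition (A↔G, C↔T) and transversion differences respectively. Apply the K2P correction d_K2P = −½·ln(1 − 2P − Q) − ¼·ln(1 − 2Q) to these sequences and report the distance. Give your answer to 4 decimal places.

Differing sites — 2:A/G (Ti); 5:T/A (Tv); 11:C/A (Tv); 12:A/T (Tv); 14:C/A (Tv); 18:T/G (Tv); 19:G/C (Tv).
Of the 7 differences, 1 transition and 6 transversions over 22 sites: P = 1/22 = 0.045455, Q = 6/22 = 0.272727.
d = −0.5·ln(0.636363) − 0.25·ln(0.454546) = −0.5·(-0.451986) − 0.25·(-0.788456) = 0.4231.

0.4231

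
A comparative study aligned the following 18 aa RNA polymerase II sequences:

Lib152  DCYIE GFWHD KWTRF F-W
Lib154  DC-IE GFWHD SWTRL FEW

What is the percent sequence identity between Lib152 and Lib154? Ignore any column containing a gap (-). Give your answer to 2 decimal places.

87.50%

Excluding the 2 gap columns leaves 16 comparable sites.
The sequences differ at positions 11 (K/S), 15 (F/L).
14 of the 16 comparable sites match, so the percent identity is 14/16 × 100 = 87.50%.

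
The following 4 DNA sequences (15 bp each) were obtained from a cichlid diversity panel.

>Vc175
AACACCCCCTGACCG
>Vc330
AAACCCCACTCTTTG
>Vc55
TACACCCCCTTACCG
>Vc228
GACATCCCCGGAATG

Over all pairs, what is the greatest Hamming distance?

9

Pairwise Hamming distances:
  Vc175 vs Vc330: 7
  Vc175 vs Vc55: 2
  Vc175 vs Vc228: 5
  Vc330 vs Vc55: 8
  Vc330 vs Vc228: 9
  Vc55 vs Vc228: 6
The largest is 9, between Vc330 and Vc228.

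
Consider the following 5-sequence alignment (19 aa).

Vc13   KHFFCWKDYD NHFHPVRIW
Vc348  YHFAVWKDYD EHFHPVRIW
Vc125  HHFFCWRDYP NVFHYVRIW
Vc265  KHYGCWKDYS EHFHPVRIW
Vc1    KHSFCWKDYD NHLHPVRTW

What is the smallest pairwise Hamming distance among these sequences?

3

Pairwise Hamming distances:
  Vc13 vs Vc348: 4
  Vc13 vs Vc125: 5
  Vc13 vs Vc265: 4
  Vc13 vs Vc1: 3
  Vc348 vs Vc125: 8
  Vc348 vs Vc265: 5
  Vc348 vs Vc1: 7
  Vc125 vs Vc265: 8
  Vc125 vs Vc1: 8
  Vc265 vs Vc1: 6
The smallest is 3, between Vc13 and Vc1.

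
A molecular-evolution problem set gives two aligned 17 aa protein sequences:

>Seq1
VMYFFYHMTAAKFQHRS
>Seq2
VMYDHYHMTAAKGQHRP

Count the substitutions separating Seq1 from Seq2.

Differing sites — 4:F/D; 5:F/H; 13:F/G; 17:S/P.
That gives 4 mismatches out of 17 aligned sites, so the Hamming distance is 4.

4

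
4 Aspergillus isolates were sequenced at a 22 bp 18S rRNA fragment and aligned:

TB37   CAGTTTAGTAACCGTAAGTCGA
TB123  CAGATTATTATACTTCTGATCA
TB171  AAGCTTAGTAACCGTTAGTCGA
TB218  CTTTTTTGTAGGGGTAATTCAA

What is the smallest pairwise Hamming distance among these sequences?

Pairwise Hamming distances:
  TB37 vs TB123: 10
  TB37 vs TB171: 3
  TB37 vs TB218: 8
  TB123 vs TB171: 11
  TB123 vs TB218: 15
  TB171 vs TB218: 11
The smallest is 3, between TB37 and TB171.

3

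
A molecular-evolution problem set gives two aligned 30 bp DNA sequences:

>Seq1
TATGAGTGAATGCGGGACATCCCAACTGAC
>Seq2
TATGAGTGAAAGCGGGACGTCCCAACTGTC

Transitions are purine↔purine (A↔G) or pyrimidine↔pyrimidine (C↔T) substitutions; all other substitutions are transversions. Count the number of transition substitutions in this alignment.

1

The sequences differ at positions 11 (T/A, transversion), 19 (A/G, transition), 29 (A/T, transversion).
Of the 3 differences, 1 transition and 2 transversions, so the answer is 1.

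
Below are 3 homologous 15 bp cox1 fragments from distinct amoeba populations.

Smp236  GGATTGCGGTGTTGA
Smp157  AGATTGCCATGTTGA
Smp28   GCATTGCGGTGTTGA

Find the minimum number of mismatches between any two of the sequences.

Pairwise Hamming distances:
  Smp236 vs Smp157: 3
  Smp236 vs Smp28: 1
  Smp157 vs Smp28: 4
The smallest is 1, between Smp236 and Smp28.

1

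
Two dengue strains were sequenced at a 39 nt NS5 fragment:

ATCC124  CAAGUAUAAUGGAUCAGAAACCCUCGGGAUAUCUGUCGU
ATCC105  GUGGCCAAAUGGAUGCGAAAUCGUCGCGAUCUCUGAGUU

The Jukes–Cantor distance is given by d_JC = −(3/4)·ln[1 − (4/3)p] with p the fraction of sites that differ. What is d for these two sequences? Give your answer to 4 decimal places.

Differing sites — 1:C/G; 2:A/U; 3:A/G; 5:U/C; 6:A/C; 7:U/A; 15:C/G; 16:A/C; 21:C/U; 23:C/G; 27:G/C; 31:A/C; 36:U/A; 37:C/G; 38:G/U.
p = 15/39 = 0.384615.
d = −0.75 · ln(1 − (4/3)·0.384615) = −0.75 · ln(0.487180) = −0.75 · (-0.719122) = 0.5393.

0.5393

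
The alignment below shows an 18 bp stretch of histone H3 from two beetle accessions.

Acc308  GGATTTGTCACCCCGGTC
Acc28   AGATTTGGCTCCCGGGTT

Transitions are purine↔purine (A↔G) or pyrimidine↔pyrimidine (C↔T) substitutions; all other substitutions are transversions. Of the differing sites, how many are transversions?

Mismatches occur at site 1 (G→A, transition), site 8 (T→G, transversion), site 10 (A→T, transversion), site 14 (C→G, transversion), site 18 (C→T, transition).
Of the 5 differences, 2 transitions and 3 transversions, so the answer is 3.

3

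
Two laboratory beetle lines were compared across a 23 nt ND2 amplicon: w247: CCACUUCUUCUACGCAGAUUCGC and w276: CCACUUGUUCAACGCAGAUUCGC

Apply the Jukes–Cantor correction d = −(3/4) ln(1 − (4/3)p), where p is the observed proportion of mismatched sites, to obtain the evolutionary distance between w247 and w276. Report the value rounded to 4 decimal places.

0.0924

Differing sites — 7:C/G; 11:U/A.
p = 2/23 = 0.086957.
d = −0.75 · ln(1 − (4/3)·0.086957) = −0.75 · ln(0.884057) = −0.75 · (-0.123234) = 0.0924.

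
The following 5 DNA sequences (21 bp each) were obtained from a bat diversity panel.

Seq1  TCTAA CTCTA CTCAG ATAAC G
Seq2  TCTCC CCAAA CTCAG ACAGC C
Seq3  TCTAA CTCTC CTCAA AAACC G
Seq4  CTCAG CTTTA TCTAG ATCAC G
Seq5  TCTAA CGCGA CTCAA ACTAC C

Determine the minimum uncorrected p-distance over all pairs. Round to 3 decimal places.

Pairwise Hamming distances:
  Seq1 vs Seq2: 8
  Seq1 vs Seq3: 4
  Seq1 vs Seq4: 9
  Seq1 vs Seq5: 6
  Seq2 vs Seq3: 10
  Seq2 vs Seq4: 15
  Seq2 vs Seq5: 8
  Seq3 vs Seq4: 13
  Seq3 vs Seq5: 7
  Seq4 vs Seq5: 14
The smallest is 4 mismatches, between Seq1 and Seq3; p = 4/21 = 0.190.

0.190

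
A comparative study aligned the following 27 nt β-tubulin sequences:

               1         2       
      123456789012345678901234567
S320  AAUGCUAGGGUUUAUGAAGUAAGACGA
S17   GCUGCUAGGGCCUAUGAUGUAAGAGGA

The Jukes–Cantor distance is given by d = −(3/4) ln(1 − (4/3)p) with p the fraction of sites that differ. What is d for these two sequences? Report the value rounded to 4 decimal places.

The sequences differ at positions 1 (A/G), 2 (A/C), 11 (U/C), 12 (U/C), 18 (A/U), 25 (C/G).
p = 6/27 = 0.222222.
d = −0.75 · ln(1 − (4/3)·0.222222) = −0.75 · ln(0.703704) = −0.75 · (-0.351397) = 0.2635.

0.2635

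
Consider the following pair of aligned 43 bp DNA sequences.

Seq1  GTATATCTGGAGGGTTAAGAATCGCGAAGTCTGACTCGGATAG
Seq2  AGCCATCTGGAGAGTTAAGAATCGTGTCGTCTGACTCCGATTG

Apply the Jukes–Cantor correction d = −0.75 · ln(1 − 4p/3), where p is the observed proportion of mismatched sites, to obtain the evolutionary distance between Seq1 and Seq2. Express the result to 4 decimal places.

Differing sites — 1:G/A; 2:T/G; 3:A/C; 4:T/C; 13:G/A; 25:C/T; 27:A/T; 28:A/C; 38:G/C; 42:A/T.
p = 10/43 = 0.232558.
d = −0.75 · ln(1 − (4/3)·0.232558) = −0.75 · ln(0.689923) = −0.75 · (-0.371175) = 0.2784.

0.2784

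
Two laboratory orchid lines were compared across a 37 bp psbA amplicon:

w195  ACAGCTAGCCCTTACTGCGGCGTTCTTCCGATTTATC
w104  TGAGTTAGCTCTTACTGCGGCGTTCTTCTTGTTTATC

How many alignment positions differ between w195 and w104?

Mismatches occur at site 1 (A→T), site 2 (C→G), site 5 (C→T), site 10 (C→T), site 29 (C→T), site 30 (G→T), site 31 (A→G).
That gives 7 mismatches out of 37 aligned sites, so the Hamming distance is 7.

7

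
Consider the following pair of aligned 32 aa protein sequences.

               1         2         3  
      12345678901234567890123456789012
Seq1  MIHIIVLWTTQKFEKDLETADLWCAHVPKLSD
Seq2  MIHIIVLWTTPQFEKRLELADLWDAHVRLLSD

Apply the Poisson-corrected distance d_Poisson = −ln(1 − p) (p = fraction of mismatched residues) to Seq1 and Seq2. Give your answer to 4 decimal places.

Mismatches occur at site 11 (Q/P), site 12 (K/Q), site 16 (D/R), site 19 (T/L), site 24 (C/D), site 28 (P/R), site 29 (K/L).
p = 7/32 = 0.218750.
d = −ln(1 − 0.218750) = −ln(0.781250) = 0.2469.

0.2469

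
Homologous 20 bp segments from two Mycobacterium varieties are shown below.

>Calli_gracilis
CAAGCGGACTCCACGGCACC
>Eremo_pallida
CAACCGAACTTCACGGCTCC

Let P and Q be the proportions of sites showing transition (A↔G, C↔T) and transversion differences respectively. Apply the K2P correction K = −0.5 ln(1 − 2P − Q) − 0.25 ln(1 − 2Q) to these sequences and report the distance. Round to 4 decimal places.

0.2341

Mismatches occur at site 4 (G→C, transversion), site 7 (G→A, transition), site 11 (C→T, transition), site 18 (A→T, transversion).
Of the 4 differences, 2 transitions and 2 transversions over 20 sites: P = 2/20 = 0.100000, Q = 2/20 = 0.100000.
d = −0.5·ln(0.700000) − 0.25·ln(0.800000) = −0.5·(-0.356675) − 0.25·(-0.223144) = 0.2341.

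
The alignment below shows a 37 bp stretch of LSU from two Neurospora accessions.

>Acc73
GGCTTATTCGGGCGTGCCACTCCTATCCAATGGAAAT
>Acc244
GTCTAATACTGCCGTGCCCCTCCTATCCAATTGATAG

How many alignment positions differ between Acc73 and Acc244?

The sequences differ at positions 2 (G/T), 5 (T/A), 8 (T/A), 10 (G/T), 12 (G/C), 19 (A/C), 32 (G/T), 35 (A/T), 37 (T/G).
That gives 9 mismatches out of 37 aligned sites, so the Hamming distance is 9.

9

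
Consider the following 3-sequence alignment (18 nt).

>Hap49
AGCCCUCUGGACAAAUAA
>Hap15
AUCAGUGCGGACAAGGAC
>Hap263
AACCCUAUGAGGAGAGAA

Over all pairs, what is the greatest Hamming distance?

Pairwise Hamming distances:
  Hap49 vs Hap15: 8
  Hap49 vs Hap263: 7
  Hap15 vs Hap263: 11
The largest is 11, between Hap15 and Hap263.

11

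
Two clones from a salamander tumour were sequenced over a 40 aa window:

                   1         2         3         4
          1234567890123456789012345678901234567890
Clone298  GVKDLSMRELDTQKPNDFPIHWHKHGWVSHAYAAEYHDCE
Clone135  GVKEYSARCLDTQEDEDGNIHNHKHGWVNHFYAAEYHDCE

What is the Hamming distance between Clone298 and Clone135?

12

Differing sites — 4:D/E; 5:L/Y; 7:M/A; 9:E/C; 14:K/E; 15:P/D; 16:N/E; 18:F/G; 19:P/N; 22:W/N; 29:S/N; 31:A/F.
That gives 12 mismatches out of 40 aligned sites, so the Hamming distance is 12.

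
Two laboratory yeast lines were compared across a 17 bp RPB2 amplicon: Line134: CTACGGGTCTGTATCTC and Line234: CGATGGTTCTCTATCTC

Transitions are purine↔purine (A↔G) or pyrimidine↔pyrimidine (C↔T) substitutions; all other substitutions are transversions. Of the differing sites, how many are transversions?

The sequences differ at positions 2 (T/G, transversion), 4 (C/T, transition), 7 (G/T, transversion), 11 (G/C, transversion).
Of the 4 differences, 1 transition and 3 transversions, so the answer is 3.

3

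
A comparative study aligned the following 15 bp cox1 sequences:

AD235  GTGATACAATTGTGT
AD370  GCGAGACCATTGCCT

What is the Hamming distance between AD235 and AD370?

5

Differing sites — 2:T/C; 5:T/G; 8:A/C; 13:T/C; 14:G/C.
That gives 5 mismatches out of 15 aligned sites, so the Hamming distance is 5.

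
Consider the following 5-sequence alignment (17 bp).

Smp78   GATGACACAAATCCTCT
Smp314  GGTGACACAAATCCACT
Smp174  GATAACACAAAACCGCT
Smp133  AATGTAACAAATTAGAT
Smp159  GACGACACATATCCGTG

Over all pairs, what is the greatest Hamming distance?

9

Pairwise Hamming distances:
  Smp78 vs Smp314: 2
  Smp78 vs Smp174: 3
  Smp78 vs Smp133: 7
  Smp78 vs Smp159: 5
  Smp314 vs Smp174: 4
  Smp314 vs Smp133: 8
  Smp314 vs Smp159: 6
  Smp174 vs Smp133: 8
  Smp174 vs Smp159: 6
  Smp133 vs Smp159: 9
The largest is 9, between Smp133 and Smp159.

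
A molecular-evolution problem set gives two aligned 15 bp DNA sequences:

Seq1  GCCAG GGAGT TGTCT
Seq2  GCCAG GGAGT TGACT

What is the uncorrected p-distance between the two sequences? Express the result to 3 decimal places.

The sequences differ at position 13 (T/A).
There are 1 differences over 15 sites, so p = 1/15 = 0.067.

0.067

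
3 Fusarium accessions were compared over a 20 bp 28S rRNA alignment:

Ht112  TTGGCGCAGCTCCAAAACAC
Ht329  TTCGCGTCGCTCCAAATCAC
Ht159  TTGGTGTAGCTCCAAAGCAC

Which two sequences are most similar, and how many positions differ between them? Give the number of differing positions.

Pairwise Hamming distances:
  Ht112 vs Ht329: 4
  Ht112 vs Ht159: 3
  Ht329 vs Ht159: 4
The smallest is 3, between Ht112 and Ht159.

3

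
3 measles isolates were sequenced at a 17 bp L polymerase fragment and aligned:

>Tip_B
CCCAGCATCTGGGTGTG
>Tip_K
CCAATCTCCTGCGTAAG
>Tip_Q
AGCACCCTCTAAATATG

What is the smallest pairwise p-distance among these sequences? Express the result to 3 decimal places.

0.412

Pairwise Hamming distances:
  Tip_B vs Tip_K: 7
  Tip_B vs Tip_Q: 8
  Tip_K vs Tip_Q: 10
The smallest is 7 mismatches, between Tip_B and Tip_K; p = 7/17 = 0.412.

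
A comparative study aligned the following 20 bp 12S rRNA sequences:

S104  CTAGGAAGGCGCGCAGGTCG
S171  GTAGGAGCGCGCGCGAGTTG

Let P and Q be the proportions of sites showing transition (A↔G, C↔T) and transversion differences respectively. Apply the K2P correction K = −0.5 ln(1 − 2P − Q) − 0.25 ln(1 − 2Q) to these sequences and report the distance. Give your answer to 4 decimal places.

The sequences differ at positions 1 (C/G, transversion), 7 (A/G, transition), 8 (G/C, transversion), 15 (A/G, transition), 16 (G/A, transition), 19 (C/T, transition).
Of the 6 differences, 4 transitions and 2 transversions over 20 sites: P = 4/20 = 0.200000, Q = 2/20 = 0.100000.
d = −0.5·ln(0.500000) − 0.25·ln(0.800000) = −0.5·(-0.693147) − 0.25·(-0.223144) = 0.4024.

0.4024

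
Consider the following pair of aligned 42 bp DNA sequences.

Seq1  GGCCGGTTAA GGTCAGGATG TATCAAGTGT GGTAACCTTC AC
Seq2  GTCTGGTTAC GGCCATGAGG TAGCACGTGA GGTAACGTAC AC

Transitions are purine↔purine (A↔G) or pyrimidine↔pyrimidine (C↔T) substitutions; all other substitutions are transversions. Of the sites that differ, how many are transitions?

2

Mismatches occur at site 2 (G→T, transversion), site 4 (C→T, transition), site 10 (A→C, transversion), site 13 (T→C, transition), site 16 (G→T, transversion), site 19 (T→G, transversion), site 23 (T→G, transversion), site 26 (A→C, transversion), site 30 (T→A, transversion), site 37 (C→G, transversion), site 39 (T→A, transversion).
Of the 11 differences, 2 transitions and 9 transversions, so the answer is 2.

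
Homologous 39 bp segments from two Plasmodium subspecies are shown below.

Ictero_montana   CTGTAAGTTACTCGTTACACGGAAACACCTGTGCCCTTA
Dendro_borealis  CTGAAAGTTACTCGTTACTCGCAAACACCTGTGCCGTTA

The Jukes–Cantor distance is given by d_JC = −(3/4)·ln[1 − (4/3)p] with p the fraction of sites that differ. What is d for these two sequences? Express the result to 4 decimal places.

0.1103

The sequences differ at positions 4 (T/A), 19 (A/T), 22 (G/C), 36 (C/G).
p = 4/39 = 0.102564.
d = −0.75 · ln(1 − (4/3)·0.102564) = −0.75 · ln(0.863248) = −0.75 · (-0.147053) = 0.1103.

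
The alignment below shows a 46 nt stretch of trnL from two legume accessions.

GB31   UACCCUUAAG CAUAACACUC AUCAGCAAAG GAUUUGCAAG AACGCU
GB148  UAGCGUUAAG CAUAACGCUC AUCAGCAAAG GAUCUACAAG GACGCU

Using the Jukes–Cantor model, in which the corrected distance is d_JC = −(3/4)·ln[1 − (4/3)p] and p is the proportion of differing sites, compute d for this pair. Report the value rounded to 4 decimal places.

The sequences differ at positions 3 (C/G), 5 (C/G), 17 (A/G), 34 (U/C), 36 (G/A), 41 (A/G).
p = 6/46 = 0.130435.
d = −0.75 · ln(1 − (4/3)·0.130435) = −0.75 · ln(0.826087) = −0.75 · (-0.191055) = 0.1433.

0.1433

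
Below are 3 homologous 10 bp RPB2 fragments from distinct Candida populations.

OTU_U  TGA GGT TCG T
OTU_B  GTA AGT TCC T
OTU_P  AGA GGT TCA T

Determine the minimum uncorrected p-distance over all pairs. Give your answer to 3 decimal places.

0.200

Pairwise Hamming distances:
  OTU_U vs OTU_B: 4
  OTU_U vs OTU_P: 2
  OTU_B vs OTU_P: 4
The smallest is 2 mismatches, between OTU_U and OTU_P; p = 2/10 = 0.200.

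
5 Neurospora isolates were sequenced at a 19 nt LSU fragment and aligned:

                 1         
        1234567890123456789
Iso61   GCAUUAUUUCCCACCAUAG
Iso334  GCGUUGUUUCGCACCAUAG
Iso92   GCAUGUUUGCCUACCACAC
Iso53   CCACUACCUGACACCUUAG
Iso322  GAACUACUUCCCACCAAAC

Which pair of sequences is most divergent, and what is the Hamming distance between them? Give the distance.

13

Pairwise Hamming distances:
  Iso61 vs Iso334: 3
  Iso61 vs Iso92: 6
  Iso61 vs Iso53: 7
  Iso61 vs Iso322: 5
  Iso334 vs Iso92: 8
  Iso334 vs Iso53: 9
  Iso334 vs Iso322: 8
  Iso92 vs Iso53: 13
  Iso92 vs Iso322: 8
  Iso53 vs Iso322: 8
The largest is 13, between Iso92 and Iso53.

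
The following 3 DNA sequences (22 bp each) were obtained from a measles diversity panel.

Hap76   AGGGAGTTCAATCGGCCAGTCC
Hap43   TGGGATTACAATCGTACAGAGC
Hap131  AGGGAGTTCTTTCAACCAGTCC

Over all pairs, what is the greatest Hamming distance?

10

Pairwise Hamming distances:
  Hap76 vs Hap43: 7
  Hap76 vs Hap131: 4
  Hap43 vs Hap131: 10
The largest is 10, between Hap43 and Hap131.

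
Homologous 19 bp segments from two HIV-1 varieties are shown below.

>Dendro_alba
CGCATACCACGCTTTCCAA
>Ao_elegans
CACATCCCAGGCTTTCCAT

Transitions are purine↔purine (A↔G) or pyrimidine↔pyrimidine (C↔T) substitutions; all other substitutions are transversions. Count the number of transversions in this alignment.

3

Differing sites — 2:G/A (Ti); 6:A/C (Tv); 10:C/G (Tv); 19:A/T (Tv).
Of the 4 differences, 1 transition and 3 transversions, so the answer is 3.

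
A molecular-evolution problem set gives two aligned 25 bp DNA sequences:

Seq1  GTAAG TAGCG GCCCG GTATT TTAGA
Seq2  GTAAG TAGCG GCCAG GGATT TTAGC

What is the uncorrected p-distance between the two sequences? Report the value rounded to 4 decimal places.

0.1200

The sequences differ at positions 14 (C/A), 17 (T/G), 25 (A/C).
There are 3 differences over 25 sites, so p = 3/25 = 0.1200.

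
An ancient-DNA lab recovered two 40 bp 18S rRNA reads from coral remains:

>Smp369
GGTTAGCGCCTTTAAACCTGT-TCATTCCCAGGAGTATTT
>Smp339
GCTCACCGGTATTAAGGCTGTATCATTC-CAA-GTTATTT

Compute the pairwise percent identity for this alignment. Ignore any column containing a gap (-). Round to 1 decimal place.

70.3%

Excluding the 3 gap columns leaves 37 comparable sites.
Mismatches occur at site 2 (G→C), site 4 (T→C), site 6 (G→C), site 9 (C→G), site 10 (C→T), site 11 (T→A), site 16 (A→G), site 17 (C→G), site 32 (G→A), site 34 (A→G), site 35 (G→T).
26 of the 37 comparable sites match, so the percent identity is 26/37 × 100 = 70.3%.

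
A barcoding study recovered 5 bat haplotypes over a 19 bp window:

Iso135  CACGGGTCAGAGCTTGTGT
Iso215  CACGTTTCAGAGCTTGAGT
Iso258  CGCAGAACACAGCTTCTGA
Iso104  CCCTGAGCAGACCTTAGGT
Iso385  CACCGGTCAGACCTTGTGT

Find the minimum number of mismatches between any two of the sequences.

2

Pairwise Hamming distances:
  Iso135 vs Iso215: 3
  Iso135 vs Iso258: 7
  Iso135 vs Iso104: 7
  Iso135 vs Iso385: 2
  Iso215 vs Iso258: 9
  Iso215 vs Iso104: 8
  Iso215 vs Iso385: 5
  Iso258 vs Iso104: 8
  Iso258 vs Iso385: 8
  Iso104 vs Iso385: 6
The smallest is 2, between Iso135 and Iso385.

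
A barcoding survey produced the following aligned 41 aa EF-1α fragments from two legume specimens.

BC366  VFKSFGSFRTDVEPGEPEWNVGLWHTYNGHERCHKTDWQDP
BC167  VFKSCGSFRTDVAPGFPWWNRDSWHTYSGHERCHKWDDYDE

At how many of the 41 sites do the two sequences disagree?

Differing sites — 5:F/C; 13:E/A; 16:E/F; 18:E/W; 21:V/R; 22:G/D; 23:L/S; 28:N/S; 36:T/W; 38:W/D; 39:Q/Y; 41:P/E.
That gives 12 mismatches out of 41 aligned sites, so the Hamming distance is 12.

12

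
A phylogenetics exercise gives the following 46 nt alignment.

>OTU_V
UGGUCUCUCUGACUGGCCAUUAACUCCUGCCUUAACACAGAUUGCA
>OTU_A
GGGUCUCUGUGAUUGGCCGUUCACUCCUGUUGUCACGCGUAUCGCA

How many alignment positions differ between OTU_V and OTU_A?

Mismatches occur at site 1 (U/G), site 9 (C/G), site 13 (C/U), site 19 (A/G), site 22 (A/C), site 30 (C/U), site 31 (C/U), site 32 (U/G), site 34 (A/C), site 37 (A/G), site 39 (A/G), site 40 (G/U), site 43 (U/C).
That gives 13 mismatches out of 46 aligned sites, so the Hamming distance is 13.

13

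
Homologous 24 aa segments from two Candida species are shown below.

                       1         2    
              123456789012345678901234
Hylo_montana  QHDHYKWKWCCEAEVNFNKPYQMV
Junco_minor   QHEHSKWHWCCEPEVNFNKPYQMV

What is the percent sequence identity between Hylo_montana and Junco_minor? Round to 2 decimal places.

Mismatches occur at site 3 (D→E), site 5 (Y→S), site 8 (K→H), site 13 (A→P).
20 of the 24 sites match, so the percent identity is 20/24 × 100 = 83.33%.

83.33%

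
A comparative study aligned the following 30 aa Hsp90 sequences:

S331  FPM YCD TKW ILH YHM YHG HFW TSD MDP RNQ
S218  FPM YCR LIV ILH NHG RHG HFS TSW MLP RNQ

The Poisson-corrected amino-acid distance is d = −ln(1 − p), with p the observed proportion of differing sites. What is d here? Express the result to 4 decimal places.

Differing sites — 6:D/R; 7:T/L; 8:K/I; 9:W/V; 13:Y/N; 15:M/G; 16:Y/R; 21:W/S; 24:D/W; 26:D/L.
p = 10/30 = 0.333333.
d = −ln(1 − 0.333333) = −ln(0.666667) = 0.4055.

0.4055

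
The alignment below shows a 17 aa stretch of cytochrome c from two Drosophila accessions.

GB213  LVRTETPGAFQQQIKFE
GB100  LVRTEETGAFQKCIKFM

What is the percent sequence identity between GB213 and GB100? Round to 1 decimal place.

Mismatches occur at site 6 (T/E), site 7 (P/T), site 12 (Q/K), site 13 (Q/C), site 17 (E/M).
12 of the 17 sites match, so the percent identity is 12/17 × 100 = 70.6%.

70.6%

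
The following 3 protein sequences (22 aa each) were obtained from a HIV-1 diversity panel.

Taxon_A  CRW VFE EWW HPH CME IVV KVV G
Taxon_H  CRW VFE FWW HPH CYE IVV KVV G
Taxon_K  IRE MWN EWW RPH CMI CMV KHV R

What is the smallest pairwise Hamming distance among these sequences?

2

Pairwise Hamming distances:
  Taxon_A vs Taxon_H: 2
  Taxon_A vs Taxon_K: 11
  Taxon_H vs Taxon_K: 13
The smallest is 2, between Taxon_A and Taxon_H.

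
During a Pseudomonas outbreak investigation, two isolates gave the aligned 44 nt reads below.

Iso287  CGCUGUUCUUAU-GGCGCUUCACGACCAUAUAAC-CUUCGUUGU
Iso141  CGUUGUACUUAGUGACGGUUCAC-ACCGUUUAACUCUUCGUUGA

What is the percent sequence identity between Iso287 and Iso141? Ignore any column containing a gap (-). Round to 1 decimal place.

80.5%

Excluding the 3 gap columns leaves 41 comparable sites.
Differing sites — 3:C/U; 7:U/A; 12:U/G; 15:G/A; 18:C/G; 28:A/G; 30:A/U; 44:U/A.
33 of the 41 comparable sites match, so the percent identity is 33/41 × 100 = 80.5%.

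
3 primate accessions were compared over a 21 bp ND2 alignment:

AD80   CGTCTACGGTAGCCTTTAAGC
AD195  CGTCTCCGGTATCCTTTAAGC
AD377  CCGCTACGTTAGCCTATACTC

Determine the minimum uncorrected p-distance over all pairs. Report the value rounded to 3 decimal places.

0.095

Pairwise Hamming distances:
  AD80 vs AD195: 2
  AD80 vs AD377: 6
  AD195 vs AD377: 8
The smallest is 2 mismatches, between AD80 and AD195; p = 2/21 = 0.095.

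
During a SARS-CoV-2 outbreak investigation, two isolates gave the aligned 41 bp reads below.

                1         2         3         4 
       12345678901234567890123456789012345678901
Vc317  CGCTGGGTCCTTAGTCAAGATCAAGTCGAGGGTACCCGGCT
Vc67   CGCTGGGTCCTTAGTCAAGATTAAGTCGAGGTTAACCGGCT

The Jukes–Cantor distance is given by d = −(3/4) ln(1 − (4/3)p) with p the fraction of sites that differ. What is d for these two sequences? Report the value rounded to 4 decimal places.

Mismatches occur at site 22 (C→T), site 32 (G→T), site 35 (C→A).
p = 3/41 = 0.073171.
d = −0.75 · ln(1 − (4/3)·0.073171) = −0.75 · ln(0.902439) = −0.75 · (-0.102654) = 0.0770.

0.0770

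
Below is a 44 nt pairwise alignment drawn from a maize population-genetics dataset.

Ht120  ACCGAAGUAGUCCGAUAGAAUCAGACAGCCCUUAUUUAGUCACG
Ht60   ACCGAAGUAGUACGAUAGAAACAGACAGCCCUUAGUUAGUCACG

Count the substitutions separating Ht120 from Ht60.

3

Differing sites — 12:C/A; 21:U/A; 35:U/G.
That gives 3 mismatches out of 44 aligned sites, so the Hamming distance is 3.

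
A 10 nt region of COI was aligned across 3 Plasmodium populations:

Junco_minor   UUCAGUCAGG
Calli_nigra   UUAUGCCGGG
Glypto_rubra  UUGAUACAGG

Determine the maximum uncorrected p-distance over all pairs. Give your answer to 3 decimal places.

Pairwise Hamming distances:
  Junco_minor vs Calli_nigra: 4
  Junco_minor vs Glypto_rubra: 3
  Calli_nigra vs Glypto_rubra: 5
The largest is 5 mismatches, between Calli_nigra and Glypto_rubra; p = 5/10 = 0.500.

0.500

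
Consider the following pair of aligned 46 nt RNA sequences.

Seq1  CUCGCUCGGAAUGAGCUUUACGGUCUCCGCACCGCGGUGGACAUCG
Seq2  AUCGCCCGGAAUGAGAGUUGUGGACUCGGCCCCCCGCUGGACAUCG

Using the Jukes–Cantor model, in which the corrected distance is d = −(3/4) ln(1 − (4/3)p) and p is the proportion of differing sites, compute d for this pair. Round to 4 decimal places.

0.2880

The sequences differ at positions 1 (C/A), 6 (U/C), 16 (C/A), 17 (U/G), 20 (A/G), 21 (C/U), 24 (U/A), 28 (C/G), 31 (A/C), 34 (G/C), 37 (G/C).
p = 11/46 = 0.239130.
d = −0.75 · ln(1 − (4/3)·0.239130) = −0.75 · ln(0.681160) = −0.75 · (-0.383958) = 0.2880.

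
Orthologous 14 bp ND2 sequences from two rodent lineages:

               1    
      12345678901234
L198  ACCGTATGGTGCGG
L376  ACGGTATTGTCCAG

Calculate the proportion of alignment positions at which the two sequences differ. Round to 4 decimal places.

Mismatches occur at site 3 (C/G), site 8 (G/T), site 11 (G/C), site 13 (G/A).
There are 4 differences over 14 sites, so p = 4/14 = 0.2857.

0.2857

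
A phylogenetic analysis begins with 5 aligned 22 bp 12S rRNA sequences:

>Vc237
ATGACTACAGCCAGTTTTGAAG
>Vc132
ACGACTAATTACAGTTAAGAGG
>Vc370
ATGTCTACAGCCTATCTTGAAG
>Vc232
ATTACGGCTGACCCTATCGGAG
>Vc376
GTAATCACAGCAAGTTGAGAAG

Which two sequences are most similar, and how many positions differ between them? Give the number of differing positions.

4

Pairwise Hamming distances:
  Vc237 vs Vc132: 8
  Vc237 vs Vc370: 4
  Vc237 vs Vc232: 10
  Vc237 vs Vc376: 7
  Vc132 vs Vc370: 12
  Vc132 vs Vc232: 13
  Vc132 vs Vc376: 12
  Vc370 vs Vc232: 11
  Vc370 vs Vc376: 11
  Vc232 vs Vc376: 14
The smallest is 4, between Vc237 and Vc370.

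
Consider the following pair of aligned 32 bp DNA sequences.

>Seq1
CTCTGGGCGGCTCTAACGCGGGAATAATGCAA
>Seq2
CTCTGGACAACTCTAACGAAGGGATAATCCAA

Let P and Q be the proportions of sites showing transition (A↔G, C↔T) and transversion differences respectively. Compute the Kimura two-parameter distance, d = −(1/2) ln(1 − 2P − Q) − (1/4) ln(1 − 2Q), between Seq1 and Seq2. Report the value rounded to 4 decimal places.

0.2684

Differing sites — 7:G/A (Ti); 9:G/A (Ti); 10:G/A (Ti); 19:C/A (Tv); 20:G/A (Ti); 23:A/G (Ti); 29:G/C (Tv).
Of the 7 differences, 5 transitions and 2 transversions over 32 sites: P = 5/32 = 0.156250, Q = 2/32 = 0.062500.
d = −0.5·ln(0.625000) − 0.25·ln(0.875000) = −0.5·(-0.470004) − 0.25·(-0.133531) = 0.2684.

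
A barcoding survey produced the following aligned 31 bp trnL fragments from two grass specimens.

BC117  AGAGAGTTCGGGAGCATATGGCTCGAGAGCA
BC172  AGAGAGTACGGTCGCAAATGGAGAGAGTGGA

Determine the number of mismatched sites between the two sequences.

Differing sites — 8:T/A; 12:G/T; 13:A/C; 17:T/A; 22:C/A; 23:T/G; 24:C/A; 28:A/T; 30:C/G.
That gives 9 mismatches out of 31 aligned sites, so the Hamming distance is 9.

9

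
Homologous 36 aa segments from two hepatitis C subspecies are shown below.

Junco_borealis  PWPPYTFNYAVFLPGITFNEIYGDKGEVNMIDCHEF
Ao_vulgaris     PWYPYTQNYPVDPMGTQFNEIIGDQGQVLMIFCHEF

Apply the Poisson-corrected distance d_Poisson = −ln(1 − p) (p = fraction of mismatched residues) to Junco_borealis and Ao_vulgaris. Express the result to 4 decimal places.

0.4480

The sequences differ at positions 3 (P/Y), 7 (F/Q), 10 (A/P), 12 (F/D), 13 (L/P), 14 (P/M), 16 (I/T), 17 (T/Q), 22 (Y/I), 25 (K/Q), 27 (E/Q), 29 (N/L), 32 (D/F).
p = 13/36 = 0.361111.
d = −ln(1 − 0.361111) = −ln(0.638889) = 0.4480.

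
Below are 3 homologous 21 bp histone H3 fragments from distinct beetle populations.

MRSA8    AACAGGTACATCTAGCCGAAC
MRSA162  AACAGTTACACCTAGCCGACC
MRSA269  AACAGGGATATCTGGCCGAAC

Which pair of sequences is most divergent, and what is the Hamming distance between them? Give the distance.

Pairwise Hamming distances:
  MRSA8 vs MRSA162: 3
  MRSA8 vs MRSA269: 3
  MRSA162 vs MRSA269: 6
The largest is 6, between MRSA162 and MRSA269.

6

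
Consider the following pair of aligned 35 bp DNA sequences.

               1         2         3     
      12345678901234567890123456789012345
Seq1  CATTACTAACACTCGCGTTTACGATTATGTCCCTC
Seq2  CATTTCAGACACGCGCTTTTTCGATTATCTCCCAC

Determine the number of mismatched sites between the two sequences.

Mismatches occur at site 5 (A→T), site 7 (T→A), site 8 (A→G), site 13 (T→G), site 17 (G→T), site 21 (A→T), site 29 (G→C), site 34 (T→A).
That gives 8 mismatches out of 35 aligned sites, so the Hamming distance is 8.

8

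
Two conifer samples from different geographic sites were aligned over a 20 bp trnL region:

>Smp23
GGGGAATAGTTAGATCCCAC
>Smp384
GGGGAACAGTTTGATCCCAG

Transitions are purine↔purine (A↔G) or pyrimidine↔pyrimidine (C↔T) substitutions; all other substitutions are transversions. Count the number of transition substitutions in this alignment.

Differing sites — 7:T/C (Ti); 12:A/T (Tv); 20:C/G (Tv).
Of the 3 differences, 1 transition and 2 transversions, so the answer is 1.

1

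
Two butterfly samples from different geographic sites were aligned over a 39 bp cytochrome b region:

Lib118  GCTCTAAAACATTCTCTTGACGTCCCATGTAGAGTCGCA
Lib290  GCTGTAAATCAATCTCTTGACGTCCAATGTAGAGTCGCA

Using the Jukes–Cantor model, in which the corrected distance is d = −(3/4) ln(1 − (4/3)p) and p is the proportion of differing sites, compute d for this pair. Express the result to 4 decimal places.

0.1103

Differing sites — 4:C/G; 9:A/T; 12:T/A; 26:C/A.
p = 4/39 = 0.102564.
d = −0.75 · ln(1 − (4/3)·0.102564) = −0.75 · ln(0.863248) = −0.75 · (-0.147053) = 0.1103.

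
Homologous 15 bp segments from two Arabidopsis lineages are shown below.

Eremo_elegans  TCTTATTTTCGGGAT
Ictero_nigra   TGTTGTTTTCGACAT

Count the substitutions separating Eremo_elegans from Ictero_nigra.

Differing sites — 2:C/G; 5:A/G; 12:G/A; 13:G/C.
That gives 4 mismatches out of 15 aligned sites, so the Hamming distance is 4.

4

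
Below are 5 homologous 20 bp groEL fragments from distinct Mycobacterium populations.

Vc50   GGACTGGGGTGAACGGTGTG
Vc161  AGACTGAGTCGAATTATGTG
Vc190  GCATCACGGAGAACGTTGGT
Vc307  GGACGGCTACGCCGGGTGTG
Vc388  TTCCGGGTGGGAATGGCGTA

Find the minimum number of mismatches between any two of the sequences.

7

Pairwise Hamming distances:
  Vc50 vs Vc161: 7
  Vc50 vs Vc190: 9
  Vc50 vs Vc307: 8
  Vc50 vs Vc388: 9
  Vc161 vs Vc190: 13
  Vc161 vs Vc307: 10
  Vc161 vs Vc388: 12
  Vc190 vs Vc307: 13
  Vc190 vs Vc388: 14
  Vc307 vs Vc388: 11
The smallest is 7, between Vc50 and Vc161.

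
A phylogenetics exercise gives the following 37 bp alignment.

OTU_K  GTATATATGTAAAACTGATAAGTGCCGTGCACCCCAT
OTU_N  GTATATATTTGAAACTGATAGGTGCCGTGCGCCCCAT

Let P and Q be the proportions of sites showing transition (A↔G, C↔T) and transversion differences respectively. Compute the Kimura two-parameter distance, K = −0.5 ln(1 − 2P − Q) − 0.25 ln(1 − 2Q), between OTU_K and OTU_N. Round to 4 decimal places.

0.1188

Mismatches occur at site 9 (G→T, transversion), site 11 (A→G, transition), site 21 (A→G, transition), site 31 (A→G, transition).
Of the 4 differences, 3 transitions and 1 transversion over 37 sites: P = 3/37 = 0.081081, Q = 1/37 = 0.027027.
d = −0.5·ln(0.810811) − 0.25·ln(0.945946) = −0.5·(-0.209720) − 0.25·(-0.055570) = 0.1188.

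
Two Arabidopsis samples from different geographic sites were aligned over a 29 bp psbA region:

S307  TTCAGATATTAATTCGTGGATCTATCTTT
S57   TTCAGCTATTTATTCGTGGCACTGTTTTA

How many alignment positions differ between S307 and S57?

7

Differing sites — 6:A/C; 11:A/T; 20:A/C; 21:T/A; 24:A/G; 26:C/T; 29:T/A.
That gives 7 mismatches out of 29 aligned sites, so the Hamming distance is 7.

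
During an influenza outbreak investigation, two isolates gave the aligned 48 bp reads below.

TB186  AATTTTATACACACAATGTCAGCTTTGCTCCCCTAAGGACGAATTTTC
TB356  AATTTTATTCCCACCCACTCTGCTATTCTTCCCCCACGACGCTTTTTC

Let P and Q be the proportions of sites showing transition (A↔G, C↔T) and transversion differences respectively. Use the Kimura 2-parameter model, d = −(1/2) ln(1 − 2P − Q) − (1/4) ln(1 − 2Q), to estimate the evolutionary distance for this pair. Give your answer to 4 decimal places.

Mismatches occur at site 9 (A/T, transversion), site 11 (A/C, transversion), site 15 (A/C, transversion), site 16 (A/C, transversion), site 17 (T/A, transversion), site 18 (G/C, transversion), site 21 (A/T, transversion), site 25 (T/A, transversion), site 27 (G/T, transversion), site 30 (C/T, transition), site 34 (T/C, transition), site 35 (A/C, transversion), site 37 (G/C, transversion), site 42 (A/C, transversion), site 43 (A/T, transversion).
Of the 15 differences, 2 transitions and 13 transversions over 48 sites: P = 2/48 = 0.041667, Q = 13/48 = 0.270833.
d = −0.5·ln(0.645833) − 0.25·ln(0.458334) = −0.5·(-0.437214) − 0.25·(-0.780157) = 0.4136.

0.4136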